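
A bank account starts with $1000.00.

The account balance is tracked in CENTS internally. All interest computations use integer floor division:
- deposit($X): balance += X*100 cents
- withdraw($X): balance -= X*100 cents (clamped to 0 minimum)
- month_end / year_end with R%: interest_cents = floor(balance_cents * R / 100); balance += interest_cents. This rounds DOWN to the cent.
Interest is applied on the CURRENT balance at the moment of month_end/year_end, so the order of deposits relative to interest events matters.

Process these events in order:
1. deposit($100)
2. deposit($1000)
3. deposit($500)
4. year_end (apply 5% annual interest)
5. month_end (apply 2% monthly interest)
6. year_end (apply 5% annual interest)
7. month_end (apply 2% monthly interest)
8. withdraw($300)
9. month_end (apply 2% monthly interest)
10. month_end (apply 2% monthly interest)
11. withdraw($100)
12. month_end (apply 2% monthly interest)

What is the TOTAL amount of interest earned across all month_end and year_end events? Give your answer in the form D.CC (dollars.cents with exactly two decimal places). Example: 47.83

Answer: 544.46

Derivation:
After 1 (deposit($100)): balance=$1100.00 total_interest=$0.00
After 2 (deposit($1000)): balance=$2100.00 total_interest=$0.00
After 3 (deposit($500)): balance=$2600.00 total_interest=$0.00
After 4 (year_end (apply 5% annual interest)): balance=$2730.00 total_interest=$130.00
After 5 (month_end (apply 2% monthly interest)): balance=$2784.60 total_interest=$184.60
After 6 (year_end (apply 5% annual interest)): balance=$2923.83 total_interest=$323.83
After 7 (month_end (apply 2% monthly interest)): balance=$2982.30 total_interest=$382.30
After 8 (withdraw($300)): balance=$2682.30 total_interest=$382.30
After 9 (month_end (apply 2% monthly interest)): balance=$2735.94 total_interest=$435.94
After 10 (month_end (apply 2% monthly interest)): balance=$2790.65 total_interest=$490.65
After 11 (withdraw($100)): balance=$2690.65 total_interest=$490.65
After 12 (month_end (apply 2% monthly interest)): balance=$2744.46 total_interest=$544.46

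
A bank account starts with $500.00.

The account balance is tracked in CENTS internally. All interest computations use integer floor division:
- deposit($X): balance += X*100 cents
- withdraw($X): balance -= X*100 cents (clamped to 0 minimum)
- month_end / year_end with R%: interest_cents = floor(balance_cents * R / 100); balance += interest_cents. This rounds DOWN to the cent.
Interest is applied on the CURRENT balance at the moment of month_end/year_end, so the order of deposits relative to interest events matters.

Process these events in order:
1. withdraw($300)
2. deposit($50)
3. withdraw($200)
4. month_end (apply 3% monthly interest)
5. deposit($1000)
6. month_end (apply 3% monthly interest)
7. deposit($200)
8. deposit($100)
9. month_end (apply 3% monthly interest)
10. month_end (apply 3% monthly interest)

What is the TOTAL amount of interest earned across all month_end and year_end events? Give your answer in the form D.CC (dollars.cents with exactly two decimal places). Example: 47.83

After 1 (withdraw($300)): balance=$200.00 total_interest=$0.00
After 2 (deposit($50)): balance=$250.00 total_interest=$0.00
After 3 (withdraw($200)): balance=$50.00 total_interest=$0.00
After 4 (month_end (apply 3% monthly interest)): balance=$51.50 total_interest=$1.50
After 5 (deposit($1000)): balance=$1051.50 total_interest=$1.50
After 6 (month_end (apply 3% monthly interest)): balance=$1083.04 total_interest=$33.04
After 7 (deposit($200)): balance=$1283.04 total_interest=$33.04
After 8 (deposit($100)): balance=$1383.04 total_interest=$33.04
After 9 (month_end (apply 3% monthly interest)): balance=$1424.53 total_interest=$74.53
After 10 (month_end (apply 3% monthly interest)): balance=$1467.26 total_interest=$117.26

Answer: 117.26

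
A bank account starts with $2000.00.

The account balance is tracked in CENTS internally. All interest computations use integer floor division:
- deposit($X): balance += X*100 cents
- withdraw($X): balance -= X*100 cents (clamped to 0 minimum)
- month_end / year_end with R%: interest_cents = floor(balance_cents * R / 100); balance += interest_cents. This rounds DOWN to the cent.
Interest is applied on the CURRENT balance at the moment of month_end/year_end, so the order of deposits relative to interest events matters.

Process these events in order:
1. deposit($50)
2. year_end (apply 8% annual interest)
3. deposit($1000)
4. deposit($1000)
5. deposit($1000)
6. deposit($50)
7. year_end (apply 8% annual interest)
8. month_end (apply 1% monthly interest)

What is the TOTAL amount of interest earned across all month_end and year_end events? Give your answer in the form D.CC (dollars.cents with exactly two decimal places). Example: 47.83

After 1 (deposit($50)): balance=$2050.00 total_interest=$0.00
After 2 (year_end (apply 8% annual interest)): balance=$2214.00 total_interest=$164.00
After 3 (deposit($1000)): balance=$3214.00 total_interest=$164.00
After 4 (deposit($1000)): balance=$4214.00 total_interest=$164.00
After 5 (deposit($1000)): balance=$5214.00 total_interest=$164.00
After 6 (deposit($50)): balance=$5264.00 total_interest=$164.00
After 7 (year_end (apply 8% annual interest)): balance=$5685.12 total_interest=$585.12
After 8 (month_end (apply 1% monthly interest)): balance=$5741.97 total_interest=$641.97

Answer: 641.97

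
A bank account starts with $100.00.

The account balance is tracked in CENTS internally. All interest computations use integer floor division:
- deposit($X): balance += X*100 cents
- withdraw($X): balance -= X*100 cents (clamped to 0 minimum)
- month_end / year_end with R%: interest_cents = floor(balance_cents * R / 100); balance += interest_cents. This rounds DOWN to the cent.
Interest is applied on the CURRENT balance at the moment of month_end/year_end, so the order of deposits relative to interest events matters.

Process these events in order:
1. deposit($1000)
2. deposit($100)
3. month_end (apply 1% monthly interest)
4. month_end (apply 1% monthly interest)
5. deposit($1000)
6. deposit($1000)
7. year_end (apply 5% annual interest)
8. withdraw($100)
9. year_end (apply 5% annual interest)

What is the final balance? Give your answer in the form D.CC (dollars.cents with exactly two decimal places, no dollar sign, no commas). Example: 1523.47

Answer: 3449.58

Derivation:
After 1 (deposit($1000)): balance=$1100.00 total_interest=$0.00
After 2 (deposit($100)): balance=$1200.00 total_interest=$0.00
After 3 (month_end (apply 1% monthly interest)): balance=$1212.00 total_interest=$12.00
After 4 (month_end (apply 1% monthly interest)): balance=$1224.12 total_interest=$24.12
After 5 (deposit($1000)): balance=$2224.12 total_interest=$24.12
After 6 (deposit($1000)): balance=$3224.12 total_interest=$24.12
After 7 (year_end (apply 5% annual interest)): balance=$3385.32 total_interest=$185.32
After 8 (withdraw($100)): balance=$3285.32 total_interest=$185.32
After 9 (year_end (apply 5% annual interest)): balance=$3449.58 total_interest=$349.58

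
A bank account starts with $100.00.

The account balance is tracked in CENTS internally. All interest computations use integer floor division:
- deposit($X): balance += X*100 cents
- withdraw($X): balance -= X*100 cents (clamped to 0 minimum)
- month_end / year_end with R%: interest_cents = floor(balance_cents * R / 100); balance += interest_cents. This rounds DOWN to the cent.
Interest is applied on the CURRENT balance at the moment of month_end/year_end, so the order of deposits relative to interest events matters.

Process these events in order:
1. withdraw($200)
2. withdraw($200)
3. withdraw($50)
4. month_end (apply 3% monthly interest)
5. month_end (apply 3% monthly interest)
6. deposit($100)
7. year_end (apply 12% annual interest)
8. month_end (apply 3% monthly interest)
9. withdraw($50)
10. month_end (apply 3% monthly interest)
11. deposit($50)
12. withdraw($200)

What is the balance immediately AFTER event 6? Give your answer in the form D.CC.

After 1 (withdraw($200)): balance=$0.00 total_interest=$0.00
After 2 (withdraw($200)): balance=$0.00 total_interest=$0.00
After 3 (withdraw($50)): balance=$0.00 total_interest=$0.00
After 4 (month_end (apply 3% monthly interest)): balance=$0.00 total_interest=$0.00
After 5 (month_end (apply 3% monthly interest)): balance=$0.00 total_interest=$0.00
After 6 (deposit($100)): balance=$100.00 total_interest=$0.00

Answer: 100.00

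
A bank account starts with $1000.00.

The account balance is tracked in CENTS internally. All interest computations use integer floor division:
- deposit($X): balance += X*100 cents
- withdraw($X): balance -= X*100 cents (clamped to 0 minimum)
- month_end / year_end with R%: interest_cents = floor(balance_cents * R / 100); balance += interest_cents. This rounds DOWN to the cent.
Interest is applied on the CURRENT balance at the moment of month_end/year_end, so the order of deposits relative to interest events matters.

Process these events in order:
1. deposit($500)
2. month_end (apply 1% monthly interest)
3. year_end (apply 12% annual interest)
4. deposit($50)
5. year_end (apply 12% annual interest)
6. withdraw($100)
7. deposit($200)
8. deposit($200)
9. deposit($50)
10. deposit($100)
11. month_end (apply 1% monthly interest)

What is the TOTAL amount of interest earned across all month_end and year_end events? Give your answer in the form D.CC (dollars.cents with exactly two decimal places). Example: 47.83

After 1 (deposit($500)): balance=$1500.00 total_interest=$0.00
After 2 (month_end (apply 1% monthly interest)): balance=$1515.00 total_interest=$15.00
After 3 (year_end (apply 12% annual interest)): balance=$1696.80 total_interest=$196.80
After 4 (deposit($50)): balance=$1746.80 total_interest=$196.80
After 5 (year_end (apply 12% annual interest)): balance=$1956.41 total_interest=$406.41
After 6 (withdraw($100)): balance=$1856.41 total_interest=$406.41
After 7 (deposit($200)): balance=$2056.41 total_interest=$406.41
After 8 (deposit($200)): balance=$2256.41 total_interest=$406.41
After 9 (deposit($50)): balance=$2306.41 total_interest=$406.41
After 10 (deposit($100)): balance=$2406.41 total_interest=$406.41
After 11 (month_end (apply 1% monthly interest)): balance=$2430.47 total_interest=$430.47

Answer: 430.47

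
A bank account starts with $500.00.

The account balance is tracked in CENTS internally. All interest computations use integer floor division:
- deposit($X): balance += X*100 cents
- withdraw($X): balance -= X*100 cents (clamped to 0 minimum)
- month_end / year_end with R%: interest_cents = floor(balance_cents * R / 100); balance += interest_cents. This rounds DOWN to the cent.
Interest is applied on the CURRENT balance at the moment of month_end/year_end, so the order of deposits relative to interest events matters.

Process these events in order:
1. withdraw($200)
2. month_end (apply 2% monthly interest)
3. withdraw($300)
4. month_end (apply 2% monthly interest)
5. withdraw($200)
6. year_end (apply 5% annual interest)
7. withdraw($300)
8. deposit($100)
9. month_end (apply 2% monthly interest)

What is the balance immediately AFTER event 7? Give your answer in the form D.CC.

After 1 (withdraw($200)): balance=$300.00 total_interest=$0.00
After 2 (month_end (apply 2% monthly interest)): balance=$306.00 total_interest=$6.00
After 3 (withdraw($300)): balance=$6.00 total_interest=$6.00
After 4 (month_end (apply 2% monthly interest)): balance=$6.12 total_interest=$6.12
After 5 (withdraw($200)): balance=$0.00 total_interest=$6.12
After 6 (year_end (apply 5% annual interest)): balance=$0.00 total_interest=$6.12
After 7 (withdraw($300)): balance=$0.00 total_interest=$6.12

Answer: 0.00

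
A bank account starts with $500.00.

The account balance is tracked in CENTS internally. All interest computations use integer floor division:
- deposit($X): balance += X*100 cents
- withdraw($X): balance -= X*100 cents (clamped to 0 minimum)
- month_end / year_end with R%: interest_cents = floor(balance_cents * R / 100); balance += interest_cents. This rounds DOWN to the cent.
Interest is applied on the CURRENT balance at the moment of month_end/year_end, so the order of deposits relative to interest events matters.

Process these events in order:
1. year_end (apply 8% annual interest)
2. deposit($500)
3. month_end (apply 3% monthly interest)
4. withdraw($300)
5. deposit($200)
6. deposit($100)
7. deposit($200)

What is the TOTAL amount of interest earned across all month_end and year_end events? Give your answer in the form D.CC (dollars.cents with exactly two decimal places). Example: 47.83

Answer: 71.20

Derivation:
After 1 (year_end (apply 8% annual interest)): balance=$540.00 total_interest=$40.00
After 2 (deposit($500)): balance=$1040.00 total_interest=$40.00
After 3 (month_end (apply 3% monthly interest)): balance=$1071.20 total_interest=$71.20
After 4 (withdraw($300)): balance=$771.20 total_interest=$71.20
After 5 (deposit($200)): balance=$971.20 total_interest=$71.20
After 6 (deposit($100)): balance=$1071.20 total_interest=$71.20
After 7 (deposit($200)): balance=$1271.20 total_interest=$71.20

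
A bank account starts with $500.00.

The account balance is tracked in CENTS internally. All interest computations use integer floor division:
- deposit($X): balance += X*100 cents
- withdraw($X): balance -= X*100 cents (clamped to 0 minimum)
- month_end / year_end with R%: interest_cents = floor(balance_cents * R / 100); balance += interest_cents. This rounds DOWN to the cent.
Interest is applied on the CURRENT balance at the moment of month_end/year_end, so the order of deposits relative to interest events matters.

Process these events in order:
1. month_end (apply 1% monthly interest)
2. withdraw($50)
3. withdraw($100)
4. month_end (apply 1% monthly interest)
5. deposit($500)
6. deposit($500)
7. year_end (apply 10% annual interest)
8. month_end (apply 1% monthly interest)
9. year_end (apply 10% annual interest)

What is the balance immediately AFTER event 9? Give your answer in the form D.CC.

Answer: 1660.27

Derivation:
After 1 (month_end (apply 1% monthly interest)): balance=$505.00 total_interest=$5.00
After 2 (withdraw($50)): balance=$455.00 total_interest=$5.00
After 3 (withdraw($100)): balance=$355.00 total_interest=$5.00
After 4 (month_end (apply 1% monthly interest)): balance=$358.55 total_interest=$8.55
After 5 (deposit($500)): balance=$858.55 total_interest=$8.55
After 6 (deposit($500)): balance=$1358.55 total_interest=$8.55
After 7 (year_end (apply 10% annual interest)): balance=$1494.40 total_interest=$144.40
After 8 (month_end (apply 1% monthly interest)): balance=$1509.34 total_interest=$159.34
After 9 (year_end (apply 10% annual interest)): balance=$1660.27 total_interest=$310.27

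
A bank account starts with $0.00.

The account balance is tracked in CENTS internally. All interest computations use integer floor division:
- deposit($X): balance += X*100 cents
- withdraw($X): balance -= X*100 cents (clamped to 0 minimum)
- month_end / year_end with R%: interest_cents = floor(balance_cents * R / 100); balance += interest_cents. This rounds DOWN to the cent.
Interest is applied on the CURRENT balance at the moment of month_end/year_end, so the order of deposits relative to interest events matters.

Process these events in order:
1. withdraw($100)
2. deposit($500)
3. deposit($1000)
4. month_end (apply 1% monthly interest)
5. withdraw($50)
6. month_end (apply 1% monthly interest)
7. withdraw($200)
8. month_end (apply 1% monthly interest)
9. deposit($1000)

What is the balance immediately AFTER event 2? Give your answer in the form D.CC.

Answer: 500.00

Derivation:
After 1 (withdraw($100)): balance=$0.00 total_interest=$0.00
After 2 (deposit($500)): balance=$500.00 total_interest=$0.00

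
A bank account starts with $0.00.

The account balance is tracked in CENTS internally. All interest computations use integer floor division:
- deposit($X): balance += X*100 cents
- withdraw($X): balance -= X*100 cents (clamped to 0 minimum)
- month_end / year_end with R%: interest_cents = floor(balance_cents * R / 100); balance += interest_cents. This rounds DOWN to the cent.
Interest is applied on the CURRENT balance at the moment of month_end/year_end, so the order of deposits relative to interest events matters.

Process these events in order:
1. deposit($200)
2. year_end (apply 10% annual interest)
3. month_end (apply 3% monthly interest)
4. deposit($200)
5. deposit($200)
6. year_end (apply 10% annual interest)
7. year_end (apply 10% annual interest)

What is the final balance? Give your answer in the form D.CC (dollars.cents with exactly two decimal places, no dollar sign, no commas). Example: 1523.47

Answer: 758.18

Derivation:
After 1 (deposit($200)): balance=$200.00 total_interest=$0.00
After 2 (year_end (apply 10% annual interest)): balance=$220.00 total_interest=$20.00
After 3 (month_end (apply 3% monthly interest)): balance=$226.60 total_interest=$26.60
After 4 (deposit($200)): balance=$426.60 total_interest=$26.60
After 5 (deposit($200)): balance=$626.60 total_interest=$26.60
After 6 (year_end (apply 10% annual interest)): balance=$689.26 total_interest=$89.26
After 7 (year_end (apply 10% annual interest)): balance=$758.18 total_interest=$158.18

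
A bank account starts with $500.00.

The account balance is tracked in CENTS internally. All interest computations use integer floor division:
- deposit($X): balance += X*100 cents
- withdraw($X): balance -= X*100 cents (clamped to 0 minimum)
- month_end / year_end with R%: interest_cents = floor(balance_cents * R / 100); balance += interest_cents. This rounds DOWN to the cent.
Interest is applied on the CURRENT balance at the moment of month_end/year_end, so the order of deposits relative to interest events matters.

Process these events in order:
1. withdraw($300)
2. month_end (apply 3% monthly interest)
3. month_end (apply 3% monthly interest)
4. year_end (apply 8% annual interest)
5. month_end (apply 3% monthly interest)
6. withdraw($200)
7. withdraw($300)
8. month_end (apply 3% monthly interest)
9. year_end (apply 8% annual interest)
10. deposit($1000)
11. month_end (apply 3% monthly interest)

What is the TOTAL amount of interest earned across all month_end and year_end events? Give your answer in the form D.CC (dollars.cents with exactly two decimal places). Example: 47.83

After 1 (withdraw($300)): balance=$200.00 total_interest=$0.00
After 2 (month_end (apply 3% monthly interest)): balance=$206.00 total_interest=$6.00
After 3 (month_end (apply 3% monthly interest)): balance=$212.18 total_interest=$12.18
After 4 (year_end (apply 8% annual interest)): balance=$229.15 total_interest=$29.15
After 5 (month_end (apply 3% monthly interest)): balance=$236.02 total_interest=$36.02
After 6 (withdraw($200)): balance=$36.02 total_interest=$36.02
After 7 (withdraw($300)): balance=$0.00 total_interest=$36.02
After 8 (month_end (apply 3% monthly interest)): balance=$0.00 total_interest=$36.02
After 9 (year_end (apply 8% annual interest)): balance=$0.00 total_interest=$36.02
After 10 (deposit($1000)): balance=$1000.00 total_interest=$36.02
After 11 (month_end (apply 3% monthly interest)): balance=$1030.00 total_interest=$66.02

Answer: 66.02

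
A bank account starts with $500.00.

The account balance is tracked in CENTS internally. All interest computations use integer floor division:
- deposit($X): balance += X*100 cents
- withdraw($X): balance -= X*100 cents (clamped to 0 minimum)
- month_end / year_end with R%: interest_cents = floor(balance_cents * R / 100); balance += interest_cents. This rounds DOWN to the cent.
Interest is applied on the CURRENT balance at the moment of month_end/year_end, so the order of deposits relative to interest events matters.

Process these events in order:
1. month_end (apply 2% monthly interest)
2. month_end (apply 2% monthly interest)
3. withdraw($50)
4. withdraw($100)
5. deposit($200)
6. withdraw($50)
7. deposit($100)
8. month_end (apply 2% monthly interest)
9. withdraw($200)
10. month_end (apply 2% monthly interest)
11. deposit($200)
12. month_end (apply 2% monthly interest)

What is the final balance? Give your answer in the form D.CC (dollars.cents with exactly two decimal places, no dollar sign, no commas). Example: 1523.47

After 1 (month_end (apply 2% monthly interest)): balance=$510.00 total_interest=$10.00
After 2 (month_end (apply 2% monthly interest)): balance=$520.20 total_interest=$20.20
After 3 (withdraw($50)): balance=$470.20 total_interest=$20.20
After 4 (withdraw($100)): balance=$370.20 total_interest=$20.20
After 5 (deposit($200)): balance=$570.20 total_interest=$20.20
After 6 (withdraw($50)): balance=$520.20 total_interest=$20.20
After 7 (deposit($100)): balance=$620.20 total_interest=$20.20
After 8 (month_end (apply 2% monthly interest)): balance=$632.60 total_interest=$32.60
After 9 (withdraw($200)): balance=$432.60 total_interest=$32.60
After 10 (month_end (apply 2% monthly interest)): balance=$441.25 total_interest=$41.25
After 11 (deposit($200)): balance=$641.25 total_interest=$41.25
After 12 (month_end (apply 2% monthly interest)): balance=$654.07 total_interest=$54.07

Answer: 654.07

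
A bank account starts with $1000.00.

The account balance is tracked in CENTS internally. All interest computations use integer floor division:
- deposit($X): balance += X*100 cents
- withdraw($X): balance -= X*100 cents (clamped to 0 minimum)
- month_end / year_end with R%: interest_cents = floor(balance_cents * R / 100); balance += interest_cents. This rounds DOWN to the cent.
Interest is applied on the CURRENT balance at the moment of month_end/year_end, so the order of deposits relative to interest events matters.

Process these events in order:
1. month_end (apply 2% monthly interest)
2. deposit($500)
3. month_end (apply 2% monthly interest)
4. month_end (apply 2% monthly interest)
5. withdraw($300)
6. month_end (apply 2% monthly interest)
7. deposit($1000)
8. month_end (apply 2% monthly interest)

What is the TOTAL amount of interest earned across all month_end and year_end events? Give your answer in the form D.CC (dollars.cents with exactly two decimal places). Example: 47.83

After 1 (month_end (apply 2% monthly interest)): balance=$1020.00 total_interest=$20.00
After 2 (deposit($500)): balance=$1520.00 total_interest=$20.00
After 3 (month_end (apply 2% monthly interest)): balance=$1550.40 total_interest=$50.40
After 4 (month_end (apply 2% monthly interest)): balance=$1581.40 total_interest=$81.40
After 5 (withdraw($300)): balance=$1281.40 total_interest=$81.40
After 6 (month_end (apply 2% monthly interest)): balance=$1307.02 total_interest=$107.02
After 7 (deposit($1000)): balance=$2307.02 total_interest=$107.02
After 8 (month_end (apply 2% monthly interest)): balance=$2353.16 total_interest=$153.16

Answer: 153.16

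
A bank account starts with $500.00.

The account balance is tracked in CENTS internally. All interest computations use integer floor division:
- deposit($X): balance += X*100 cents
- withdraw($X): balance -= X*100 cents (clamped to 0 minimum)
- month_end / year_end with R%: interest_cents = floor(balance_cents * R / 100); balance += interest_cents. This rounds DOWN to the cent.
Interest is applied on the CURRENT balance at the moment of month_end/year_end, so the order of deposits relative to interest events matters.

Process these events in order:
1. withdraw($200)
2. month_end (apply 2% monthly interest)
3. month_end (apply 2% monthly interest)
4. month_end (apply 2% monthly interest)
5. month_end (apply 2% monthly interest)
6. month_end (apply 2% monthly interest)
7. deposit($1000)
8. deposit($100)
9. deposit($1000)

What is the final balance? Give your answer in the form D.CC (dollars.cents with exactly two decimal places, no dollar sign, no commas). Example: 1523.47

After 1 (withdraw($200)): balance=$300.00 total_interest=$0.00
After 2 (month_end (apply 2% monthly interest)): balance=$306.00 total_interest=$6.00
After 3 (month_end (apply 2% monthly interest)): balance=$312.12 total_interest=$12.12
After 4 (month_end (apply 2% monthly interest)): balance=$318.36 total_interest=$18.36
After 5 (month_end (apply 2% monthly interest)): balance=$324.72 total_interest=$24.72
After 6 (month_end (apply 2% monthly interest)): balance=$331.21 total_interest=$31.21
After 7 (deposit($1000)): balance=$1331.21 total_interest=$31.21
After 8 (deposit($100)): balance=$1431.21 total_interest=$31.21
After 9 (deposit($1000)): balance=$2431.21 total_interest=$31.21

Answer: 2431.21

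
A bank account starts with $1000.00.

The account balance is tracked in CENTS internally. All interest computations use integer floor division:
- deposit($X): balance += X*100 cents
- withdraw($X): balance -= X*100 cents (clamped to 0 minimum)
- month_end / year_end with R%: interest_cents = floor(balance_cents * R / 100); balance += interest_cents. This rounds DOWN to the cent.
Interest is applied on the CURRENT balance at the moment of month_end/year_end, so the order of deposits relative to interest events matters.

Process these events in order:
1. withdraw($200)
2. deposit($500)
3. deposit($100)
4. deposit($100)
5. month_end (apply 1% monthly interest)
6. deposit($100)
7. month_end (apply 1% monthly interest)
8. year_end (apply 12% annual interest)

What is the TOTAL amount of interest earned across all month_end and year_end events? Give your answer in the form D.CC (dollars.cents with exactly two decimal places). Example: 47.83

Answer: 226.88

Derivation:
After 1 (withdraw($200)): balance=$800.00 total_interest=$0.00
After 2 (deposit($500)): balance=$1300.00 total_interest=$0.00
After 3 (deposit($100)): balance=$1400.00 total_interest=$0.00
After 4 (deposit($100)): balance=$1500.00 total_interest=$0.00
After 5 (month_end (apply 1% monthly interest)): balance=$1515.00 total_interest=$15.00
After 6 (deposit($100)): balance=$1615.00 total_interest=$15.00
After 7 (month_end (apply 1% monthly interest)): balance=$1631.15 total_interest=$31.15
After 8 (year_end (apply 12% annual interest)): balance=$1826.88 total_interest=$226.88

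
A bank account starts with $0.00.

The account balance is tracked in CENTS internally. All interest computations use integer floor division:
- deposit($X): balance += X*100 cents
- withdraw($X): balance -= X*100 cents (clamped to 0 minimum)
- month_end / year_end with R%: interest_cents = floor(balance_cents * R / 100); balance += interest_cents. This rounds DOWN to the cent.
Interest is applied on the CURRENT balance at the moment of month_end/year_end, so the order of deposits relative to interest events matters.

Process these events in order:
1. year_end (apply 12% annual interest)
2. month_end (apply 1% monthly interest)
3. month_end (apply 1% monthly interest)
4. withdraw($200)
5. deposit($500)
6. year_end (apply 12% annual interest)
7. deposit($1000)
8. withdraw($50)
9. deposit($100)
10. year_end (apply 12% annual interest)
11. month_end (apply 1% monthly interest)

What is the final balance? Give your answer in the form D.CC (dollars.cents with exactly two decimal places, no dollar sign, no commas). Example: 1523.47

Answer: 1821.23

Derivation:
After 1 (year_end (apply 12% annual interest)): balance=$0.00 total_interest=$0.00
After 2 (month_end (apply 1% monthly interest)): balance=$0.00 total_interest=$0.00
After 3 (month_end (apply 1% monthly interest)): balance=$0.00 total_interest=$0.00
After 4 (withdraw($200)): balance=$0.00 total_interest=$0.00
After 5 (deposit($500)): balance=$500.00 total_interest=$0.00
After 6 (year_end (apply 12% annual interest)): balance=$560.00 total_interest=$60.00
After 7 (deposit($1000)): balance=$1560.00 total_interest=$60.00
After 8 (withdraw($50)): balance=$1510.00 total_interest=$60.00
After 9 (deposit($100)): balance=$1610.00 total_interest=$60.00
After 10 (year_end (apply 12% annual interest)): balance=$1803.20 total_interest=$253.20
After 11 (month_end (apply 1% monthly interest)): balance=$1821.23 total_interest=$271.23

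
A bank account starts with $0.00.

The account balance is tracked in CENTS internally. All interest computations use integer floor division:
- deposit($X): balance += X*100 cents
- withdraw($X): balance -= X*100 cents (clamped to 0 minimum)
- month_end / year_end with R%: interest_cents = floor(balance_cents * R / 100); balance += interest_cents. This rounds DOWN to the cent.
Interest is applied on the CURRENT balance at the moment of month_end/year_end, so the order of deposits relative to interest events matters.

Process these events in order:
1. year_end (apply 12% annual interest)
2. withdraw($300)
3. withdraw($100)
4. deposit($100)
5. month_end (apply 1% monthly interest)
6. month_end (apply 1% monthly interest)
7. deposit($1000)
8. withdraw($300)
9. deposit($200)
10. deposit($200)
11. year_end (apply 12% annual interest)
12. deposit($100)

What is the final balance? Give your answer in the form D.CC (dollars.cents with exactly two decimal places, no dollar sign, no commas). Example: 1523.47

After 1 (year_end (apply 12% annual interest)): balance=$0.00 total_interest=$0.00
After 2 (withdraw($300)): balance=$0.00 total_interest=$0.00
After 3 (withdraw($100)): balance=$0.00 total_interest=$0.00
After 4 (deposit($100)): balance=$100.00 total_interest=$0.00
After 5 (month_end (apply 1% monthly interest)): balance=$101.00 total_interest=$1.00
After 6 (month_end (apply 1% monthly interest)): balance=$102.01 total_interest=$2.01
After 7 (deposit($1000)): balance=$1102.01 total_interest=$2.01
After 8 (withdraw($300)): balance=$802.01 total_interest=$2.01
After 9 (deposit($200)): balance=$1002.01 total_interest=$2.01
After 10 (deposit($200)): balance=$1202.01 total_interest=$2.01
After 11 (year_end (apply 12% annual interest)): balance=$1346.25 total_interest=$146.25
After 12 (deposit($100)): balance=$1446.25 total_interest=$146.25

Answer: 1446.25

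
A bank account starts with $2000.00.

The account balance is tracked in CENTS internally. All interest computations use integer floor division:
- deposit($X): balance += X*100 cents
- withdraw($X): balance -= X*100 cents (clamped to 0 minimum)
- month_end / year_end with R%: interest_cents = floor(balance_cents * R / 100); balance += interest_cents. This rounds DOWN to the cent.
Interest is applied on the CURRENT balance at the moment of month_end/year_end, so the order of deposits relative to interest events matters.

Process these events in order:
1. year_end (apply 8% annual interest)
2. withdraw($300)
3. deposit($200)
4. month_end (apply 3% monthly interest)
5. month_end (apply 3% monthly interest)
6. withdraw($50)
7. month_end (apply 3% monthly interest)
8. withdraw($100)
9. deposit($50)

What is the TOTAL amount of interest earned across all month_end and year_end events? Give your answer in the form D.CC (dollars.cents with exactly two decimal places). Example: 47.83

Answer: 349.51

Derivation:
After 1 (year_end (apply 8% annual interest)): balance=$2160.00 total_interest=$160.00
After 2 (withdraw($300)): balance=$1860.00 total_interest=$160.00
After 3 (deposit($200)): balance=$2060.00 total_interest=$160.00
After 4 (month_end (apply 3% monthly interest)): balance=$2121.80 total_interest=$221.80
After 5 (month_end (apply 3% monthly interest)): balance=$2185.45 total_interest=$285.45
After 6 (withdraw($50)): balance=$2135.45 total_interest=$285.45
After 7 (month_end (apply 3% monthly interest)): balance=$2199.51 total_interest=$349.51
After 8 (withdraw($100)): balance=$2099.51 total_interest=$349.51
After 9 (deposit($50)): balance=$2149.51 total_interest=$349.51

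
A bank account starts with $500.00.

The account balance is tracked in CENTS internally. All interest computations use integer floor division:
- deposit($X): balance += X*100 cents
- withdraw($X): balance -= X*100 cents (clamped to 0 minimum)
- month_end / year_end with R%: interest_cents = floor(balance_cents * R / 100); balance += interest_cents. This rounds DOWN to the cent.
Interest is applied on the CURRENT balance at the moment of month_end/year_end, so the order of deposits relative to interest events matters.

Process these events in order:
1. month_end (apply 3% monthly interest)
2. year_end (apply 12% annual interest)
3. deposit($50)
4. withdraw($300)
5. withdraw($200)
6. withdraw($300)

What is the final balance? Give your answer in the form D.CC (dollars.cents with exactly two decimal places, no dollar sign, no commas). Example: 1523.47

After 1 (month_end (apply 3% monthly interest)): balance=$515.00 total_interest=$15.00
After 2 (year_end (apply 12% annual interest)): balance=$576.80 total_interest=$76.80
After 3 (deposit($50)): balance=$626.80 total_interest=$76.80
After 4 (withdraw($300)): balance=$326.80 total_interest=$76.80
After 5 (withdraw($200)): balance=$126.80 total_interest=$76.80
After 6 (withdraw($300)): balance=$0.00 total_interest=$76.80

Answer: 0.00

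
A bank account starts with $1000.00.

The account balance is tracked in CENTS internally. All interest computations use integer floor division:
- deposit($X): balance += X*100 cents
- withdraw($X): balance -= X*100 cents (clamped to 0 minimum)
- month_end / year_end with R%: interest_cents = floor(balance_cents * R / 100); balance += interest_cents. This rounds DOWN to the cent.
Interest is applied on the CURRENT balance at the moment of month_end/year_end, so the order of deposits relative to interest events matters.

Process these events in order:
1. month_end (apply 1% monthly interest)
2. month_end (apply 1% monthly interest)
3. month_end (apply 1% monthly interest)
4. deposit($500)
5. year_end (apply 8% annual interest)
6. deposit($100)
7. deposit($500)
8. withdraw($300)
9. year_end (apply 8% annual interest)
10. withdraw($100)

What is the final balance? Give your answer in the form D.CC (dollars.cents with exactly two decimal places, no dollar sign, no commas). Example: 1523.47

Answer: 2008.93

Derivation:
After 1 (month_end (apply 1% monthly interest)): balance=$1010.00 total_interest=$10.00
After 2 (month_end (apply 1% monthly interest)): balance=$1020.10 total_interest=$20.10
After 3 (month_end (apply 1% monthly interest)): balance=$1030.30 total_interest=$30.30
After 4 (deposit($500)): balance=$1530.30 total_interest=$30.30
After 5 (year_end (apply 8% annual interest)): balance=$1652.72 total_interest=$152.72
After 6 (deposit($100)): balance=$1752.72 total_interest=$152.72
After 7 (deposit($500)): balance=$2252.72 total_interest=$152.72
After 8 (withdraw($300)): balance=$1952.72 total_interest=$152.72
After 9 (year_end (apply 8% annual interest)): balance=$2108.93 total_interest=$308.93
After 10 (withdraw($100)): balance=$2008.93 total_interest=$308.93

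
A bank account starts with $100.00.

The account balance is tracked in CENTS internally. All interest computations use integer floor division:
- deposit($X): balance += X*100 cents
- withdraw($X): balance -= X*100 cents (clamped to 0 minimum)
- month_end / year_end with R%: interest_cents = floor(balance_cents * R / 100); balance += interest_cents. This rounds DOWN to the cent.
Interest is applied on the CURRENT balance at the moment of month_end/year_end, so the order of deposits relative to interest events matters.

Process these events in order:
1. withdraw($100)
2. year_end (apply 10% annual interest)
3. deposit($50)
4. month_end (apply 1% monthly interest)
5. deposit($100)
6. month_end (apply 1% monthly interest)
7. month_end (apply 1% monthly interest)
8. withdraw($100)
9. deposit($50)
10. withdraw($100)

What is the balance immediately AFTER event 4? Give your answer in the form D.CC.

After 1 (withdraw($100)): balance=$0.00 total_interest=$0.00
After 2 (year_end (apply 10% annual interest)): balance=$0.00 total_interest=$0.00
After 3 (deposit($50)): balance=$50.00 total_interest=$0.00
After 4 (month_end (apply 1% monthly interest)): balance=$50.50 total_interest=$0.50

Answer: 50.50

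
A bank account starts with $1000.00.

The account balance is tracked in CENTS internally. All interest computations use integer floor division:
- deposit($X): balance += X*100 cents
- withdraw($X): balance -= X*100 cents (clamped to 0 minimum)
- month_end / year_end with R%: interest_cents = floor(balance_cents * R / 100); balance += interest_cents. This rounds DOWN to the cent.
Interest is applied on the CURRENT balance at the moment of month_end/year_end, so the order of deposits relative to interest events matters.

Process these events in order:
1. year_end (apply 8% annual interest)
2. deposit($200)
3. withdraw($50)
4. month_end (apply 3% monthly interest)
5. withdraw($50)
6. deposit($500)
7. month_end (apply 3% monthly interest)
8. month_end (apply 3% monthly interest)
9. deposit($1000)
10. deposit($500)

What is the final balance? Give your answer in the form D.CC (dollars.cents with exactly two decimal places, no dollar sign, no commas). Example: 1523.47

Answer: 3321.45

Derivation:
After 1 (year_end (apply 8% annual interest)): balance=$1080.00 total_interest=$80.00
After 2 (deposit($200)): balance=$1280.00 total_interest=$80.00
After 3 (withdraw($50)): balance=$1230.00 total_interest=$80.00
After 4 (month_end (apply 3% monthly interest)): balance=$1266.90 total_interest=$116.90
After 5 (withdraw($50)): balance=$1216.90 total_interest=$116.90
After 6 (deposit($500)): balance=$1716.90 total_interest=$116.90
After 7 (month_end (apply 3% monthly interest)): balance=$1768.40 total_interest=$168.40
After 8 (month_end (apply 3% monthly interest)): balance=$1821.45 total_interest=$221.45
After 9 (deposit($1000)): balance=$2821.45 total_interest=$221.45
After 10 (deposit($500)): balance=$3321.45 total_interest=$221.45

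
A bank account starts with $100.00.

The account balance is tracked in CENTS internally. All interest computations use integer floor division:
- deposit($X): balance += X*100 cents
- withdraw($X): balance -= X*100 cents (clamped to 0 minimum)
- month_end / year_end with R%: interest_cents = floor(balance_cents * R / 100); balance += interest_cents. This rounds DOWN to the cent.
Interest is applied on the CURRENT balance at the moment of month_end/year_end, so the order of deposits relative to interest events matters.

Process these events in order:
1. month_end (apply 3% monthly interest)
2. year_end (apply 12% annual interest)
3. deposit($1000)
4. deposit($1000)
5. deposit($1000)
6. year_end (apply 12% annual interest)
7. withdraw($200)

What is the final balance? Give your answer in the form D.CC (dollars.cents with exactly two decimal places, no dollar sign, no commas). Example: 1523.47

Answer: 3289.20

Derivation:
After 1 (month_end (apply 3% monthly interest)): balance=$103.00 total_interest=$3.00
After 2 (year_end (apply 12% annual interest)): balance=$115.36 total_interest=$15.36
After 3 (deposit($1000)): balance=$1115.36 total_interest=$15.36
After 4 (deposit($1000)): balance=$2115.36 total_interest=$15.36
After 5 (deposit($1000)): balance=$3115.36 total_interest=$15.36
After 6 (year_end (apply 12% annual interest)): balance=$3489.20 total_interest=$389.20
After 7 (withdraw($200)): balance=$3289.20 total_interest=$389.20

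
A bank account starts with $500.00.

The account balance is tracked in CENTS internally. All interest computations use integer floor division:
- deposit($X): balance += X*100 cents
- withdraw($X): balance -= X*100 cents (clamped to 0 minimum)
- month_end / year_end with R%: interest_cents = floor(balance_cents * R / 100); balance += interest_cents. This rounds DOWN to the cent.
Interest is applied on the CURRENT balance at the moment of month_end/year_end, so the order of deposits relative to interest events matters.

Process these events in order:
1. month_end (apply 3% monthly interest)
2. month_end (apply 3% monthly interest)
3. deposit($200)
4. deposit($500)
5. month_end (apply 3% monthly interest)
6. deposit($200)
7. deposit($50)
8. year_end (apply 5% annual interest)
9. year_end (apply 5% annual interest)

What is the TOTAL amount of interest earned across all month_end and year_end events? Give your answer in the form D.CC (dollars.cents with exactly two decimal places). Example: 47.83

After 1 (month_end (apply 3% monthly interest)): balance=$515.00 total_interest=$15.00
After 2 (month_end (apply 3% monthly interest)): balance=$530.45 total_interest=$30.45
After 3 (deposit($200)): balance=$730.45 total_interest=$30.45
After 4 (deposit($500)): balance=$1230.45 total_interest=$30.45
After 5 (month_end (apply 3% monthly interest)): balance=$1267.36 total_interest=$67.36
After 6 (deposit($200)): balance=$1467.36 total_interest=$67.36
After 7 (deposit($50)): balance=$1517.36 total_interest=$67.36
After 8 (year_end (apply 5% annual interest)): balance=$1593.22 total_interest=$143.22
After 9 (year_end (apply 5% annual interest)): balance=$1672.88 total_interest=$222.88

Answer: 222.88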